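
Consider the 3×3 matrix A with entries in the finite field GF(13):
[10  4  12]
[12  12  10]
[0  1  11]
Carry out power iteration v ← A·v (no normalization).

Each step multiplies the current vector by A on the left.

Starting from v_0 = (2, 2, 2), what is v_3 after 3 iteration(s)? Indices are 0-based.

v_3 = (2, 1, 2)

v_0 = (2, 2, 2).
v_1 = A·v_0 = (0, 3, 11).
v_2 = A·v_1 = (1, 3, 7).
v_3 = A·v_2 = (2, 1, 2).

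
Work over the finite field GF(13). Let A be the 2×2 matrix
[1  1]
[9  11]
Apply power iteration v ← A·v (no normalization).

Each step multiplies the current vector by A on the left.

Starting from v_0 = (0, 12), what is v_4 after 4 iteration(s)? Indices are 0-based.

v_4 = (10, 4)

v_0 = (0, 12).
v_1 = A·v_0 = (12, 2).
v_2 = A·v_1 = (1, 0).
v_3 = A·v_2 = (1, 9).
v_4 = A·v_3 = (10, 4).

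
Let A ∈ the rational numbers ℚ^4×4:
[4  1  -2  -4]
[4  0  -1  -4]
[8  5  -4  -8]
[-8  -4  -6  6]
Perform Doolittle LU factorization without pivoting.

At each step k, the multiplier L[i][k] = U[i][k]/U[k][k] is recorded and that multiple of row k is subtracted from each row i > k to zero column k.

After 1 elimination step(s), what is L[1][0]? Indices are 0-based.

Step 1: pivot at (0,0) is 4.
  row1 ← row1 − (1)·row0  ⇒  L[1][0]=1, U row1=(0, -1, 1, 0)
  row2 ← row2 − (2)·row0  ⇒  L[2][0]=2, U row2=(0, 3, 0, 0)
  row3 ← row3 − (-2)·row0  ⇒  L[3][0]=-2, U row3=(0, -2, -10, -2)

L[1][0] = 1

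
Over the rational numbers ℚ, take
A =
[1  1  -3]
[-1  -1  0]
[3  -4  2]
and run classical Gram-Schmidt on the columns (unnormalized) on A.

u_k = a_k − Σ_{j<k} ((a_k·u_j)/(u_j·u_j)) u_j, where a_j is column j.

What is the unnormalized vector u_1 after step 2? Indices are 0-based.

u_1 = (21/11, -21/11, -14/11)

Step 1: u_0 = a_0 = (1, -1, 3).
Step 2: u_1 = a_1 − (-10/11)·u_0 = (21/11, -21/11, -14/11).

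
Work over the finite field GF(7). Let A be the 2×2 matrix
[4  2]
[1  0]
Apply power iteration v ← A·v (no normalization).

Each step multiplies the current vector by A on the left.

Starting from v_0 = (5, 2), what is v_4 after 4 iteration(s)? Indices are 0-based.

v_0 = (5, 2).
v_1 = A·v_0 = (3, 5).
v_2 = A·v_1 = (1, 3).
v_3 = A·v_2 = (3, 1).
v_4 = A·v_3 = (0, 3).

v_4 = (0, 3)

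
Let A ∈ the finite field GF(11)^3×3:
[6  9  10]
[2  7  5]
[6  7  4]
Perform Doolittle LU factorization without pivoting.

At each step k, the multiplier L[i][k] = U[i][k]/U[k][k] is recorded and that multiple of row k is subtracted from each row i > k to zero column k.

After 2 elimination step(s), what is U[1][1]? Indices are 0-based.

U[1][1] = 4

Step 1: pivot at (0,0) is 6.
  row1 ← row1 − (4)·row0  ⇒  L[1][0]=4, U row1=(0, 4, 9)
  row2 ← row2 − (1)·row0  ⇒  L[2][0]=1, U row2=(0, 9, 5)
Step 2: pivot at (1,1) is 4.
  row2 ← row2 − (5)·row1  ⇒  L[2][1]=5, U row2=(0, 0, 4)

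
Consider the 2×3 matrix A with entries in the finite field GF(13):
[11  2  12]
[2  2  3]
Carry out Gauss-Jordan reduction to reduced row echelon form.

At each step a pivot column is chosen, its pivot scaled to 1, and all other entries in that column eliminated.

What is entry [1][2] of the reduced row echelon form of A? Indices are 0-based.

step 1: normalize row 0 (÷11) = (1, 12, 7)
  row 1: subtract 2×row0 = (0, 4, 2)
step 2: normalize row 1 (÷4) = (0, 1, 7)
  row 0: subtract 12×row1 = (1, 0, 1)

M[1][2] = 7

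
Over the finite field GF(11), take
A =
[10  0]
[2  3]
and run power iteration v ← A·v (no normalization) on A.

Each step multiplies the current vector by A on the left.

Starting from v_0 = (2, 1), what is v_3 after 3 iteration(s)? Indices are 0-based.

v_3 = (9, 0)

v_0 = (2, 1).
v_1 = A·v_0 = (9, 7).
v_2 = A·v_1 = (2, 6).
v_3 = A·v_2 = (9, 0).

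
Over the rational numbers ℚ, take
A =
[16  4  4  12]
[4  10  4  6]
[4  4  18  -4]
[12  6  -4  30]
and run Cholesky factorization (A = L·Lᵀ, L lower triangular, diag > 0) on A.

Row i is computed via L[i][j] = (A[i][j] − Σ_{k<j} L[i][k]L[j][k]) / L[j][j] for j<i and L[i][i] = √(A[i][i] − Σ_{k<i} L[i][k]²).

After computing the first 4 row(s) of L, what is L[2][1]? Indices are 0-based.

L[2][1] = 1

Step 1: L[0][0] = √(16) = 4.
  L[1][0] = (4) / L[0][0] = 1.
Step 2: L[1][1] = √(9) = 3.
  L[2][0] = (4) / L[0][0] = 1.
  L[2][1] = (3) / L[1][1] = 1.
Step 3: L[2][2] = √(16) = 4.
  L[3][0] = (12) / L[0][0] = 3.
  L[3][1] = (3) / L[1][1] = 1.
  L[3][2] = (-8) / L[2][2] = -2.
Step 4: L[3][3] = √(16) = 4.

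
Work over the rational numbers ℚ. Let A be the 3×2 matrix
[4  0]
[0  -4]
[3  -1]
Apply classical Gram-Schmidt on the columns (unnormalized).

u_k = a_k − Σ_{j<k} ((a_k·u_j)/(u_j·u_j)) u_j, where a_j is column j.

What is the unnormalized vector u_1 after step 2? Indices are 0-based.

Step 1: u_0 = a_0 = (4, 0, 3).
Step 2: u_1 = a_1 − (-3/25)·u_0 = (12/25, -4, -16/25).

u_1 = (12/25, -4, -16/25)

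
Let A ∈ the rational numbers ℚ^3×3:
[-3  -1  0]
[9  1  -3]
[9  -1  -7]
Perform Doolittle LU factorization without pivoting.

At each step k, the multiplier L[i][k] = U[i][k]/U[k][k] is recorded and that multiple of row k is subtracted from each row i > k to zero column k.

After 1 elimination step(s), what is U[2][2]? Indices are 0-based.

U[2][2] = -7

[col 0] pivot -3
  R1 -= -3*R0 → (0, -2, -3)  (L[1][0] := -3)
  R2 -= -3*R0 → (0, -4, -7)  (L[2][0] := -3)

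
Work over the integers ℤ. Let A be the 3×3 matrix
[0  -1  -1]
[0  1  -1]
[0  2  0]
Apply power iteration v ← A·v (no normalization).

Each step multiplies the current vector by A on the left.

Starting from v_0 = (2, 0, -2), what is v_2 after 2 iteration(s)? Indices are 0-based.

v_0 = (2, 0, -2).
v_1 = A·v_0 = (2, 2, 0).
v_2 = A·v_1 = (-2, 2, 4).

v_2 = (-2, 2, 4)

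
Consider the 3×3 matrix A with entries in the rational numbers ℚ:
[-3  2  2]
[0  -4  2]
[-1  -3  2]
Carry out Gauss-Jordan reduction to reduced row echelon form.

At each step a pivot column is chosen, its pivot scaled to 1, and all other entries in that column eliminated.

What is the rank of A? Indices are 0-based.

rank = 3

step 1: normalize row 0 (÷-3) = (1, -2/3, -2/3)
  row 2: subtract -1×row0 = (0, -11/3, 4/3)
step 2: normalize row 1 (÷-4) = (0, 1, -1/2)
  row 0: subtract -2/3×row1 = (1, 0, -1)
  row 2: subtract -11/3×row1 = (0, 0, -1/2)
step 3: normalize row 2 (÷-1/2) = (0, 0, 1)
  row 0: subtract -1×row2 = (1, 0, 0)
  row 1: subtract -1/2×row2 = (0, 1, 0)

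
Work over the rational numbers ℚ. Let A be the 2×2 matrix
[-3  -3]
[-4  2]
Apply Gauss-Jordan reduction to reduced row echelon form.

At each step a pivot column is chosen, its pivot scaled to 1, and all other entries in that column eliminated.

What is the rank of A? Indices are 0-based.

rank = 2

[1] R0 /= -3  ⇒  (1, 1)
     R1 -= -4·R0  ⇒  (0, 6)
[2] R1 /= 6  ⇒  (0, 1)
     R0 -= 1·R1  ⇒  (1, 0)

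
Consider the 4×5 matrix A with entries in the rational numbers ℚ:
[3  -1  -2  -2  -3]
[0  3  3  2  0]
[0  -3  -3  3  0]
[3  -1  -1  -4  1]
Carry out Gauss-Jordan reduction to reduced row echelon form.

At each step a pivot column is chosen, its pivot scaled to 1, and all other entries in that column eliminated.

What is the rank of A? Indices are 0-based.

rank = 4

pivot(0,0)=3: scale R0 → (1, -1/3, -2/3, -2/3, -1)
  clear (3,0): R3 −= (3)R0 → (0, 0, 1, -2, 4)
pivot(1,1)=3: scale R1 → (0, 1, 1, 2/3, 0)
  clear (0,1): R0 −= (-1/3)R1 → (1, 0, -1/3, -4/9, -1)
  clear (2,1): R2 −= (-3)R1 → (0, 0, 0, 5, 0)
pivot(2,2): swap R2↔R3
pivot(2,2)=1: scale R2 → (0, 0, 1, -2, 4)
  clear (0,2): R0 −= (-1/3)R2 → (1, 0, 0, -10/9, 1/3)
  clear (1,2): R1 −= (1)R2 → (0, 1, 0, 8/3, -4)
pivot(3,3)=5: scale R3 → (0, 0, 0, 1, 0)
  clear (0,3): R0 −= (-10/9)R3 → (1, 0, 0, 0, 1/3)
  clear (1,3): R1 −= (8/3)R3 → (0, 1, 0, 0, -4)
  clear (2,3): R2 −= (-2)R3 → (0, 0, 1, 0, 4)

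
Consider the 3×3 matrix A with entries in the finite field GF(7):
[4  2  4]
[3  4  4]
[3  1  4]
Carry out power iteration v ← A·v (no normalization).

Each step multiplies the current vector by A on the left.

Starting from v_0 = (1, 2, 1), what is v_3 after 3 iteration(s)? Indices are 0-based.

v_3 = (4, 0, 3)

v_0 = (1, 2, 1).
v_1 = A·v_0 = (5, 1, 2).
v_2 = A·v_1 = (2, 6, 3).
v_3 = A·v_2 = (4, 0, 3).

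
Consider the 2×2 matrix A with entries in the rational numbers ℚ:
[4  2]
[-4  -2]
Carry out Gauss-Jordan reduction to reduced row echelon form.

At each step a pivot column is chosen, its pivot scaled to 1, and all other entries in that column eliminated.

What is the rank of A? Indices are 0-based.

step 1: normalize row 0 (÷4) = (1, 1/2)
  row 1: subtract -4×row0 = (0, 0)
skip col 1 (zero from row 1)

rank = 1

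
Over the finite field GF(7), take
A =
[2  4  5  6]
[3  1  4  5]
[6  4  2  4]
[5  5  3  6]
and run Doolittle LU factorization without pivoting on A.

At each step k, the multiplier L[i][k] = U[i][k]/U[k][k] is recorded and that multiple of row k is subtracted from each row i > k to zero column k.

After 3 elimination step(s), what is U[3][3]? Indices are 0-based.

Step 1: pivot at (0,0) is 2.
  row1 ← row1 − (5)·row0  ⇒  L[1][0]=5, U row1=(0, 2, 0, 3)
  row2 ← row2 − (3)·row0  ⇒  L[2][0]=3, U row2=(0, 6, 1, 0)
  row3 ← row3 − (6)·row0  ⇒  L[3][0]=6, U row3=(0, 2, 1, 5)
Step 2: pivot at (1,1) is 2.
  row2 ← row2 − (3)·row1  ⇒  L[2][1]=3, U row2=(0, 0, 1, 5)
  row3 ← row3 − (1)·row1  ⇒  L[3][1]=1, U row3=(0, 0, 1, 2)
Step 3: pivot at (2,2) is 1.
  row3 ← row3 − (1)·row2  ⇒  L[3][2]=1, U row3=(0, 0, 0, 4)

U[3][3] = 4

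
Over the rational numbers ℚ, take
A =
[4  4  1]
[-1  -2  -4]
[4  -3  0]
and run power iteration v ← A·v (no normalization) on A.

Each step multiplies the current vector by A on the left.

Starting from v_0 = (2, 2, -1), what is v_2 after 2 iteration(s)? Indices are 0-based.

v_2 = (54, -19, 66)

v_0 = (2, 2, -1).
v_1 = A·v_0 = (15, -2, 2).
v_2 = A·v_1 = (54, -19, 66).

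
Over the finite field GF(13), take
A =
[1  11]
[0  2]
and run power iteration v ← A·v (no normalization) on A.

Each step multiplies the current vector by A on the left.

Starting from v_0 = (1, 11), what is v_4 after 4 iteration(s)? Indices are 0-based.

v_0 = (1, 11).
v_1 = A·v_0 = (5, 9).
v_2 = A·v_1 = (0, 5).
v_3 = A·v_2 = (3, 10).
v_4 = A·v_3 = (9, 7).

v_4 = (9, 7)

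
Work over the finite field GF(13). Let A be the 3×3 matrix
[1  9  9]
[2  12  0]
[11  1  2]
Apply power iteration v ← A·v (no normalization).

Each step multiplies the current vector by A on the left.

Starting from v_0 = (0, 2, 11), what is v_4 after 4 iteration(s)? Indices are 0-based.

v_0 = (0, 2, 11).
v_1 = A·v_0 = (0, 11, 11).
v_2 = A·v_1 = (3, 2, 7).
v_3 = A·v_2 = (6, 4, 10).
v_4 = A·v_3 = (2, 8, 12).

v_4 = (2, 8, 12)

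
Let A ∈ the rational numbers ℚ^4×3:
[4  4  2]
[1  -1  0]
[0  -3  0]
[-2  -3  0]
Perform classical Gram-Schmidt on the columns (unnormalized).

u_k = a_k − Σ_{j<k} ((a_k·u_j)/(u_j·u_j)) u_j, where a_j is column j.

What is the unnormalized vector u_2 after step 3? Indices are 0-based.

u_2 = (10/21, -8/21, 0, 16/21)

Step 1: u_0 = a_0 = (4, 1, 0, -2).
Step 2: u_1 = a_1 − (1)·u_0 = (0, -2, -3, -1).
Step 3: u_2 = a_2 − (8/21)·u_0 − (0)·u_1 = (10/21, -8/21, 0, 16/21).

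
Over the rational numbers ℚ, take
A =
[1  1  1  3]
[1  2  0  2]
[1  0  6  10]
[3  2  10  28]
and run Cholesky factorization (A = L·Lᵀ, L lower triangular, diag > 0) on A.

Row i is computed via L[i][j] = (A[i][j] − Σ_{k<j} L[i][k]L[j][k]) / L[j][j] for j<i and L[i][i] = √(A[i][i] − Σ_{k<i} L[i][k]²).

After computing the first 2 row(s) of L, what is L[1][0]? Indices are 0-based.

Step 1: L[0][0] = √(1) = 1.
  L[1][0] = (1) / L[0][0] = 1.
Step 2: L[1][1] = √(1) = 1.

L[1][0] = 1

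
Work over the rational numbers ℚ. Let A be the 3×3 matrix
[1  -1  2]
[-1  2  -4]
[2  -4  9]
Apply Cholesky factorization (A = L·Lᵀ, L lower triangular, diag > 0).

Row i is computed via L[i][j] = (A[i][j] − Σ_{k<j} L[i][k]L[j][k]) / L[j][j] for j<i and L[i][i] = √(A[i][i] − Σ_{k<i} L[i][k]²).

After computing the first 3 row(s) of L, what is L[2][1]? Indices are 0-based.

Step 1: L[0][0] = √(1) = 1.
  L[1][0] = (-1) / L[0][0] = -1.
Step 2: L[1][1] = √(1) = 1.
  L[2][0] = (2) / L[0][0] = 2.
  L[2][1] = (-2) / L[1][1] = -2.
Step 3: L[2][2] = √(1) = 1.

L[2][1] = -2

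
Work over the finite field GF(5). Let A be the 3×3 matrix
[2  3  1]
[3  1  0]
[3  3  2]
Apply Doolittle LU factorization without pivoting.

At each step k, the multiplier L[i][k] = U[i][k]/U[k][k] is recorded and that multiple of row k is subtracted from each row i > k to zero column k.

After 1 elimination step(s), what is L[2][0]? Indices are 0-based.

Step 1: pivot at (0,0) is 2.
  row1 ← row1 − (4)·row0  ⇒  L[1][0]=4, U row1=(0, 4, 1)
  row2 ← row2 − (4)·row0  ⇒  L[2][0]=4, U row2=(0, 1, 3)

L[2][0] = 4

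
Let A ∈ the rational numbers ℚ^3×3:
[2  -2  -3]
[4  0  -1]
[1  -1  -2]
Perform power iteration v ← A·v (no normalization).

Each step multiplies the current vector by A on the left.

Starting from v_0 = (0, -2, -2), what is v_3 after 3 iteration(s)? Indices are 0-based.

v_0 = (0, -2, -2).
v_1 = A·v_0 = (10, 2, 6).
v_2 = A·v_1 = (-2, 34, -4).
v_3 = A·v_2 = (-60, -4, -28).

v_3 = (-60, -4, -28)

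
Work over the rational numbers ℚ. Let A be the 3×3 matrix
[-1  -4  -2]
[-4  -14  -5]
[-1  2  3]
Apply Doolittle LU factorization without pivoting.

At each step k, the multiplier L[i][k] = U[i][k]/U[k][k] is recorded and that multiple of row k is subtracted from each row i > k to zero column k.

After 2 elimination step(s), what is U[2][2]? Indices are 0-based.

U[2][2] = -4

k=0: U[0][0]=-1
  eliminate (1,0): mult=4, new row 1: (0, 2, 3); set L[1][0]=4
  eliminate (2,0): mult=1, new row 2: (0, 6, 5); set L[2][0]=1
k=1: U[1][1]=2
  eliminate (2,1): mult=3, new row 2: (0, 0, -4); set L[2][1]=3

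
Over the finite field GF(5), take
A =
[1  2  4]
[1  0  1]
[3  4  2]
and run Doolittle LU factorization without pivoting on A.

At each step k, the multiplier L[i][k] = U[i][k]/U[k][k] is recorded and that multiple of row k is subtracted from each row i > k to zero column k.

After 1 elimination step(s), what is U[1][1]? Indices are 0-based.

Step 1: pivot at (0,0) is 1.
  row1 ← row1 − (1)·row0  ⇒  L[1][0]=1, U row1=(0, 3, 2)
  row2 ← row2 − (3)·row0  ⇒  L[2][0]=3, U row2=(0, 3, 0)

U[1][1] = 3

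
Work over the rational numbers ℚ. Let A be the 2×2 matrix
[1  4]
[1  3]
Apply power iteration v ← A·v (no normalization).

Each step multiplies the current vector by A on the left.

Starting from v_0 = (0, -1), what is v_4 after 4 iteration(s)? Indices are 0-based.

v_0 = (0, -1).
v_1 = A·v_0 = (-4, -3).
v_2 = A·v_1 = (-16, -13).
v_3 = A·v_2 = (-68, -55).
v_4 = A·v_3 = (-288, -233).

v_4 = (-288, -233)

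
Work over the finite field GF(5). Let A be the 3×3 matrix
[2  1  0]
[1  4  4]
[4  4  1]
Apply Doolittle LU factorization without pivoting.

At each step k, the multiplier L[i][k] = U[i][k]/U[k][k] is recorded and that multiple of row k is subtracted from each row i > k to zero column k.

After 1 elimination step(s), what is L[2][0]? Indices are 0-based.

L[2][0] = 2

Step 1: pivot at (0,0) is 2.
  row1 ← row1 − (3)·row0  ⇒  L[1][0]=3, U row1=(0, 1, 4)
  row2 ← row2 − (2)·row0  ⇒  L[2][0]=2, U row2=(0, 2, 1)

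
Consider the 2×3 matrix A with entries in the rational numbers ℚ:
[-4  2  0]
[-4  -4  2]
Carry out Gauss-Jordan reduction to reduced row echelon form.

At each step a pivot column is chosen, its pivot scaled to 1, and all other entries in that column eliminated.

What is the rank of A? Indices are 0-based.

pivot(0,0)=-4: scale R0 → (1, -1/2, 0)
  clear (1,0): R1 −= (-4)R0 → (0, -6, 2)
pivot(1,1)=-6: scale R1 → (0, 1, -1/3)
  clear (0,1): R0 −= (-1/2)R1 → (1, 0, -1/6)

rank = 2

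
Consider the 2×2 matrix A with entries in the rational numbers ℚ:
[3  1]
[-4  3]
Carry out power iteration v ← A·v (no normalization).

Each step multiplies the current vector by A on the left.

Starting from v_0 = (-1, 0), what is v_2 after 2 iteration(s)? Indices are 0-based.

v_2 = (-5, 24)

v_0 = (-1, 0).
v_1 = A·v_0 = (-3, 4).
v_2 = A·v_1 = (-5, 24).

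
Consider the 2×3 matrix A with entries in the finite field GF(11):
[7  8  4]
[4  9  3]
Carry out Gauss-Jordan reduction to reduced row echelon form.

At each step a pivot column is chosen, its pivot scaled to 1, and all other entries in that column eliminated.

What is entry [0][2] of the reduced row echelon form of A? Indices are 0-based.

step 1: normalize row 0 (÷7) = (1, 9, 10)
  row 1: subtract 4×row0 = (0, 6, 7)
step 2: normalize row 1 (÷6) = (0, 1, 3)
  row 0: subtract 9×row1 = (1, 0, 5)

M[0][2] = 5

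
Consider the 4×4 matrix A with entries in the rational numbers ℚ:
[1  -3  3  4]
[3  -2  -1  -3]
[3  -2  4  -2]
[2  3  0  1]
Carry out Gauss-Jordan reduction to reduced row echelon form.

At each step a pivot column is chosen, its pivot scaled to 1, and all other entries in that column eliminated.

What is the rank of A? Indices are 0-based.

rank = 4

[1] R0 /= 1  ⇒  (1, -3, 3, 4)
     R1 -= 3·R0  ⇒  (0, 7, -10, -15)
     R2 -= 3·R0  ⇒  (0, 7, -5, -14)
     R3 -= 2·R0  ⇒  (0, 9, -6, -7)
[2] R1 /= 7  ⇒  (0, 1, -10/7, -15/7)
     R0 -= -3·R1  ⇒  (1, 0, -9/7, -17/7)
     R2 -= 7·R1  ⇒  (0, 0, 5, 1)
     R3 -= 9·R1  ⇒  (0, 0, 48/7, 86/7)
[3] R2 /= 5  ⇒  (0, 0, 1, 1/5)
     R0 -= -9/7·R2  ⇒  (1, 0, 0, -76/35)
     R1 -= -10/7·R2  ⇒  (0, 1, 0, -13/7)
     R3 -= 48/7·R2  ⇒  (0, 0, 0, 382/35)
[4] R3 /= 382/35  ⇒  (0, 0, 0, 1)
     R0 -= -76/35·R3  ⇒  (1, 0, 0, 0)
     R1 -= -13/7·R3  ⇒  (0, 1, 0, 0)
     R2 -= 1/5·R3  ⇒  (0, 0, 1, 0)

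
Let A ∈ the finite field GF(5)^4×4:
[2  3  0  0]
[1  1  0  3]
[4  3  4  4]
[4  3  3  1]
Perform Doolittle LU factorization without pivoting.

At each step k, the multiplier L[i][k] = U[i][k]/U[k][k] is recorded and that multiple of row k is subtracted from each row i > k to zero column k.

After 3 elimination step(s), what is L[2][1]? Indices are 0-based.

L[2][1] = 1

Step 1: pivot at (0,0) is 2.
  row1 ← row1 − (3)·row0  ⇒  L[1][0]=3, U row1=(0, 2, 0, 3)
  row2 ← row2 − (2)·row0  ⇒  L[2][0]=2, U row2=(0, 2, 4, 4)
  row3 ← row3 − (2)·row0  ⇒  L[3][0]=2, U row3=(0, 2, 3, 1)
Step 2: pivot at (1,1) is 2.
  row2 ← row2 − (1)·row1  ⇒  L[2][1]=1, U row2=(0, 0, 4, 1)
  row3 ← row3 − (1)·row1  ⇒  L[3][1]=1, U row3=(0, 0, 3, 3)
Step 3: pivot at (2,2) is 4.
  row3 ← row3 − (2)·row2  ⇒  L[3][2]=2, U row3=(0, 0, 0, 1)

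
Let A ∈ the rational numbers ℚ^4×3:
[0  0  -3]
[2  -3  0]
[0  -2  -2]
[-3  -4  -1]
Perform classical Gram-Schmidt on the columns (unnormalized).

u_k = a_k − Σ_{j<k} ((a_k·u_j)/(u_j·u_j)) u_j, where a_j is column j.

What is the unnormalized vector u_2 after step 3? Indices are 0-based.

Step 1: u_0 = a_0 = (0, 2, 0, -3).
Step 2: u_1 = a_1 − (6/13)·u_0 = (0, -51/13, -2, -34/13).
Step 3: u_2 = a_2 − (3/13)·u_0 − (86/341)·u_1 = (-3, 180/341, -510/341, 120/341).

u_2 = (-3, 180/341, -510/341, 120/341)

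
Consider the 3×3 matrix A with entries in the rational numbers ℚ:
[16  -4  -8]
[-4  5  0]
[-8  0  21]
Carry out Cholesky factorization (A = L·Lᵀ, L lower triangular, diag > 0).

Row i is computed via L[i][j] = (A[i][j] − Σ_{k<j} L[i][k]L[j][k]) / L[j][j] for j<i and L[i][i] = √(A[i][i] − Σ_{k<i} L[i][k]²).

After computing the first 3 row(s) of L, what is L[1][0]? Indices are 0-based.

L[1][0] = -1

Step 1: L[0][0] = √(16) = 4.
  L[1][0] = (-4) / L[0][0] = -1.
Step 2: L[1][1] = √(4) = 2.
  L[2][0] = (-8) / L[0][0] = -2.
  L[2][1] = (-2) / L[1][1] = -1.
Step 3: L[2][2] = √(16) = 4.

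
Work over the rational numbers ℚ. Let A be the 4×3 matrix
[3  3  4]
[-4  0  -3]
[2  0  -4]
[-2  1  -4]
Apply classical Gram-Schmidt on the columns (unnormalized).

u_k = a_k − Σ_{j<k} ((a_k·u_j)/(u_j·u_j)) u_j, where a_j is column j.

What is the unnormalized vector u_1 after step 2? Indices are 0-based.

Step 1: u_0 = a_0 = (3, -4, 2, -2).
Step 2: u_1 = a_1 − (7/33)·u_0 = (26/11, 28/33, -14/33, 47/33).

u_1 = (26/11, 28/33, -14/33, 47/33)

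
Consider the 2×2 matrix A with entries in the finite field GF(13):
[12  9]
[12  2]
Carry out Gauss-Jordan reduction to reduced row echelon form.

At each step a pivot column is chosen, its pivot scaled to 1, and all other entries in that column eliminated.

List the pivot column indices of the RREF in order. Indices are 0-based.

pivot columns: 0, 1

pivot(0,0)=12: scale R0 → (1, 4)
  clear (1,0): R1 −= (12)R0 → (0, 6)
pivot(1,1)=6: scale R1 → (0, 1)
  clear (0,1): R0 −= (4)R1 → (1, 0)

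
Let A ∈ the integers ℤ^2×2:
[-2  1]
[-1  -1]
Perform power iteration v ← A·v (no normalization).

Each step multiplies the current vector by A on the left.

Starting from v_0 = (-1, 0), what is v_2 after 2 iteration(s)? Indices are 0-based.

v_0 = (-1, 0).
v_1 = A·v_0 = (2, 1).
v_2 = A·v_1 = (-3, -3).

v_2 = (-3, -3)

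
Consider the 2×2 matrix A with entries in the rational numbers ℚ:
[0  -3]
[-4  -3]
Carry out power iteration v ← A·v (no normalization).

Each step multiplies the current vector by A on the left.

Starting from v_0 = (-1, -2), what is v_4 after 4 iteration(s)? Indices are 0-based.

v_0 = (-1, -2).
v_1 = A·v_0 = (6, 10).
v_2 = A·v_1 = (-30, -54).
v_3 = A·v_2 = (162, 282).
v_4 = A·v_3 = (-846, -1494).

v_4 = (-846, -1494)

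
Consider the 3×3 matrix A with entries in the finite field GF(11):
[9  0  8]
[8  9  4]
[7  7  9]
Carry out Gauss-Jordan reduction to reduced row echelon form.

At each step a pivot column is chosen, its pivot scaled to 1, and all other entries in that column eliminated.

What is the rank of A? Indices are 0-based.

rank = 3

pivot(0,0)=9: scale R0 → (1, 0, 7)
  clear (1,0): R1 −= (8)R0 → (0, 9, 3)
  clear (2,0): R2 −= (7)R0 → (0, 7, 4)
pivot(1,1)=9: scale R1 → (0, 1, 4)
  clear (2,1): R2 −= (7)R1 → (0, 0, 9)
pivot(2,2)=9: scale R2 → (0, 0, 1)
  clear (0,2): R0 −= (7)R2 → (1, 0, 0)
  clear (1,2): R1 −= (4)R2 → (0, 1, 0)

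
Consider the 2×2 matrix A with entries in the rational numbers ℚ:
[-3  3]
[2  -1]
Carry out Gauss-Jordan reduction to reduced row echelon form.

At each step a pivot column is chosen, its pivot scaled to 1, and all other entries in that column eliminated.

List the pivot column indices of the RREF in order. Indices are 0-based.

step 1: normalize row 0 (÷-3) = (1, -1)
  row 1: subtract 2×row0 = (0, 1)
step 2: normalize row 1 (÷1) = (0, 1)
  row 0: subtract -1×row1 = (1, 0)

pivot columns: 0, 1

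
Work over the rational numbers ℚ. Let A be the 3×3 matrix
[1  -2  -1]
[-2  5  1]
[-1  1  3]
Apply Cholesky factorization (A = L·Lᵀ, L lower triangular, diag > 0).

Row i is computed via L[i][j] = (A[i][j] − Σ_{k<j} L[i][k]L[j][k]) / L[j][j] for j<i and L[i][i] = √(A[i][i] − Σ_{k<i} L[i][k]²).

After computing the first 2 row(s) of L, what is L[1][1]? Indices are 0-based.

Step 1: L[0][0] = √(1) = 1.
  L[1][0] = (-2) / L[0][0] = -2.
Step 2: L[1][1] = √(1) = 1.

L[1][1] = 1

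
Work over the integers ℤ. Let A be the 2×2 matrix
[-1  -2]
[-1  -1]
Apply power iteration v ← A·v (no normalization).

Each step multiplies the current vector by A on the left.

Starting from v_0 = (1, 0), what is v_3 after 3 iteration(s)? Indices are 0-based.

v_0 = (1, 0).
v_1 = A·v_0 = (-1, -1).
v_2 = A·v_1 = (3, 2).
v_3 = A·v_2 = (-7, -5).

v_3 = (-7, -5)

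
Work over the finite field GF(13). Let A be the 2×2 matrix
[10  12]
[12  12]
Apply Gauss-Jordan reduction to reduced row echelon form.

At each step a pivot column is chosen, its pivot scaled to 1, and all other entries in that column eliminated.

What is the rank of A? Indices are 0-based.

rank = 2

[1] R0 /= 10  ⇒  (1, 9)
     R1 -= 12·R0  ⇒  (0, 8)
[2] R1 /= 8  ⇒  (0, 1)
     R0 -= 9·R1  ⇒  (1, 0)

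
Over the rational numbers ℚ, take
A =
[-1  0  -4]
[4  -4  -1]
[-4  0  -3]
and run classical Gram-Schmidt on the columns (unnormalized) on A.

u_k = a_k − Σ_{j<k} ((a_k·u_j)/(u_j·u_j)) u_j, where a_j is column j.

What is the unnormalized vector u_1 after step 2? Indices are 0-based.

Step 1: u_0 = a_0 = (-1, 4, -4).
Step 2: u_1 = a_1 − (-16/33)·u_0 = (-16/33, -68/33, -64/33).

u_1 = (-16/33, -68/33, -64/33)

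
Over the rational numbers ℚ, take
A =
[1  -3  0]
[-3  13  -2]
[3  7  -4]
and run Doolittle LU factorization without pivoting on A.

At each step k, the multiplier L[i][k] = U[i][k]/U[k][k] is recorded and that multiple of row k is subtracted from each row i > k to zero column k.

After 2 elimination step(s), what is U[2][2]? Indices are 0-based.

k=0: U[0][0]=1
  eliminate (1,0): mult=-3, new row 1: (0, 4, -2); set L[1][0]=-3
  eliminate (2,0): mult=3, new row 2: (0, 16, -4); set L[2][0]=3
k=1: U[1][1]=4
  eliminate (2,1): mult=4, new row 2: (0, 0, 4); set L[2][1]=4

U[2][2] = 4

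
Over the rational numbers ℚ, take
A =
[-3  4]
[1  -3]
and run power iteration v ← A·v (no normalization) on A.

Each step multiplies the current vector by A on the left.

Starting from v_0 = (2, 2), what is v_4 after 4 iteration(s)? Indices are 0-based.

v_0 = (2, 2).
v_1 = A·v_0 = (2, -4).
v_2 = A·v_1 = (-22, 14).
v_3 = A·v_2 = (122, -64).
v_4 = A·v_3 = (-622, 314).

v_4 = (-622, 314)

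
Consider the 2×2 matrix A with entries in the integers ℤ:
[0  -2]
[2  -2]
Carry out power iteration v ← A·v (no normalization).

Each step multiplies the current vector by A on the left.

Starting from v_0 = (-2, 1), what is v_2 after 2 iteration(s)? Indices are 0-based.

v_2 = (12, 8)

v_0 = (-2, 1).
v_1 = A·v_0 = (-2, -6).
v_2 = A·v_1 = (12, 8).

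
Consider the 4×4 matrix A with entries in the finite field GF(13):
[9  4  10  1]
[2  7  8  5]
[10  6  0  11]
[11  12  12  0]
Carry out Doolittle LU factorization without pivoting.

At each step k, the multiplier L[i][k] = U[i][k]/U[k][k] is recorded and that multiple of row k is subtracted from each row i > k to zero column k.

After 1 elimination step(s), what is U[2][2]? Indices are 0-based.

k=0: U[0][0]=9
  eliminate (1,0): mult=6, new row 1: (0, 9, 0, 12); set L[1][0]=6
  eliminate (2,0): mult=4, new row 2: (0, 3, 12, 7); set L[2][0]=4
  eliminate (3,0): mult=7, new row 3: (0, 10, 7, 6); set L[3][0]=7

U[2][2] = 12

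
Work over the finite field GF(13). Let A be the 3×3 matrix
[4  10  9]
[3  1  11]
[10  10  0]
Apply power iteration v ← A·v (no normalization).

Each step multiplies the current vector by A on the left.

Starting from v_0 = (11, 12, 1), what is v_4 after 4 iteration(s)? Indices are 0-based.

v_0 = (11, 12, 1).
v_1 = A·v_0 = (4, 4, 9).
v_2 = A·v_1 = (7, 11, 2).
v_3 = A·v_2 = (0, 2, 11).
v_4 = A·v_3 = (2, 6, 7).

v_4 = (2, 6, 7)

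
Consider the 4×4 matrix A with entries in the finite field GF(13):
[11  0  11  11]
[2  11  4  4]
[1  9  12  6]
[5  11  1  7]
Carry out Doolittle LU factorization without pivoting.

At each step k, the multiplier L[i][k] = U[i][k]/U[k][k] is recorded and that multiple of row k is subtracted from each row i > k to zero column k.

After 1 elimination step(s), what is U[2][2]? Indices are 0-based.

k=0: U[0][0]=11
  eliminate (1,0): mult=12, new row 1: (0, 11, 2, 2); set L[1][0]=12
  eliminate (2,0): mult=6, new row 2: (0, 9, 11, 5); set L[2][0]=6
  eliminate (3,0): mult=4, new row 3: (0, 11, 9, 2); set L[3][0]=4

U[2][2] = 11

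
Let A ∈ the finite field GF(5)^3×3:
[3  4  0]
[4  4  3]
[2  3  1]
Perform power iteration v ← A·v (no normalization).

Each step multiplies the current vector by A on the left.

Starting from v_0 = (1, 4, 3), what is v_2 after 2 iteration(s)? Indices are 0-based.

v_2 = (3, 3, 2)

v_0 = (1, 4, 3).
v_1 = A·v_0 = (4, 4, 2).
v_2 = A·v_1 = (3, 3, 2).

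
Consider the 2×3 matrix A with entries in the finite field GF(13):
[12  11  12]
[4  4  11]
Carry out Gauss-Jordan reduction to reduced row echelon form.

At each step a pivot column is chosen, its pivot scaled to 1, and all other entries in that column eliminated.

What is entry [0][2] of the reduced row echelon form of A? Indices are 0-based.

M[0][2] = 11

pivot(0,0)=12: scale R0 → (1, 2, 1)
  clear (1,0): R1 −= (4)R0 → (0, 9, 7)
pivot(1,1)=9: scale R1 → (0, 1, 8)
  clear (0,1): R0 −= (2)R1 → (1, 0, 11)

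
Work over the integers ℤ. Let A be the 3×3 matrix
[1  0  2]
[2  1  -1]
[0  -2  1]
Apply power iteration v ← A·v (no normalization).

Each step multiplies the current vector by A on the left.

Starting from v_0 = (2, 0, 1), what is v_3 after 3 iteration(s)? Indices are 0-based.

v_3 = (-4, 27, -25)

v_0 = (2, 0, 1).
v_1 = A·v_0 = (4, 3, 1).
v_2 = A·v_1 = (6, 10, -5).
v_3 = A·v_2 = (-4, 27, -25).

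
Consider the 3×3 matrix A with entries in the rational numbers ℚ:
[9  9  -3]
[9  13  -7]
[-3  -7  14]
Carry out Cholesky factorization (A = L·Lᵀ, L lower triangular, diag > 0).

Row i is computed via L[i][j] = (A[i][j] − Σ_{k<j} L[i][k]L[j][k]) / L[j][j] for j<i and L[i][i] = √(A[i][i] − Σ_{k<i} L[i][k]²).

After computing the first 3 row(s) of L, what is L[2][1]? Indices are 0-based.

Step 1: L[0][0] = √(9) = 3.
  L[1][0] = (9) / L[0][0] = 3.
Step 2: L[1][1] = √(4) = 2.
  L[2][0] = (-3) / L[0][0] = -1.
  L[2][1] = (-4) / L[1][1] = -2.
Step 3: L[2][2] = √(9) = 3.

L[2][1] = -2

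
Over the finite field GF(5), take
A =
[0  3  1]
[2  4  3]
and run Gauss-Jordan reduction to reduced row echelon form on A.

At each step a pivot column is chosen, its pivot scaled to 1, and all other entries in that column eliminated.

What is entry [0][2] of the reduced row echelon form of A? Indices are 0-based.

M[0][2] = 0

[1] R0 <-> R1
[1] R0 /= 2  ⇒  (1, 2, 4)
[2] R1 /= 3  ⇒  (0, 1, 2)
     R0 -= 2·R1  ⇒  (1, 0, 0)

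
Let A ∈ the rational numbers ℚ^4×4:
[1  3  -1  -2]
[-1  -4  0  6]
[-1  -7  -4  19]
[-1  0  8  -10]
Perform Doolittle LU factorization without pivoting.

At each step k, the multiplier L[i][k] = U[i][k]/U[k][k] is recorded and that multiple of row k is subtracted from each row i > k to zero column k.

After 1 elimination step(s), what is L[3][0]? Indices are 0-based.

k=0: U[0][0]=1
  eliminate (1,0): mult=-1, new row 1: (0, -1, -1, 4); set L[1][0]=-1
  eliminate (2,0): mult=-1, new row 2: (0, -4, -5, 17); set L[2][0]=-1
  eliminate (3,0): mult=-1, new row 3: (0, 3, 7, -12); set L[3][0]=-1

L[3][0] = -1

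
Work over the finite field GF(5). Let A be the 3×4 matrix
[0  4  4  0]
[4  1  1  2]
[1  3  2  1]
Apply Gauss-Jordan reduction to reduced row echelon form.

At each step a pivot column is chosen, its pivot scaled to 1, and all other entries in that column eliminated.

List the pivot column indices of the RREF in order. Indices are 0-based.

[1] R0 <-> R1
[1] R0 /= 4  ⇒  (1, 4, 4, 3)
     R2 -= 1·R0  ⇒  (0, 4, 3, 3)
[2] R1 /= 4  ⇒  (0, 1, 1, 0)
     R0 -= 4·R1  ⇒  (1, 0, 0, 3)
     R2 -= 4·R1  ⇒  (0, 0, 4, 3)
[3] R2 /= 4  ⇒  (0, 0, 1, 2)
     R1 -= 1·R2  ⇒  (0, 1, 0, 3)

pivot columns: 0, 1, 2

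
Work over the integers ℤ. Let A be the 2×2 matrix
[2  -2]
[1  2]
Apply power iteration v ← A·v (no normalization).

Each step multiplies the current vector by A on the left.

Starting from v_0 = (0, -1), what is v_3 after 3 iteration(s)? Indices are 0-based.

v_0 = (0, -1).
v_1 = A·v_0 = (2, -2).
v_2 = A·v_1 = (8, -2).
v_3 = A·v_2 = (20, 4).

v_3 = (20, 4)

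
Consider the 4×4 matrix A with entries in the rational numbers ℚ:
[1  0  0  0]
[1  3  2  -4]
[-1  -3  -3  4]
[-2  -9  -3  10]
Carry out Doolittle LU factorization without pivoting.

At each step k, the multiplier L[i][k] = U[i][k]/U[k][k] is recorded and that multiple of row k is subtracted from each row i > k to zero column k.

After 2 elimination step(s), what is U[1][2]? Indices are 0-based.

U[1][2] = 2

k=0: U[0][0]=1
  eliminate (1,0): mult=1, new row 1: (0, 3, 2, -4); set L[1][0]=1
  eliminate (2,0): mult=-1, new row 2: (0, -3, -3, 4); set L[2][0]=-1
  eliminate (3,0): mult=-2, new row 3: (0, -9, -3, 10); set L[3][0]=-2
k=1: U[1][1]=3
  eliminate (2,1): mult=-1, new row 2: (0, 0, -1, 0); set L[2][1]=-1
  eliminate (3,1): mult=-3, new row 3: (0, 0, 3, -2); set L[3][1]=-3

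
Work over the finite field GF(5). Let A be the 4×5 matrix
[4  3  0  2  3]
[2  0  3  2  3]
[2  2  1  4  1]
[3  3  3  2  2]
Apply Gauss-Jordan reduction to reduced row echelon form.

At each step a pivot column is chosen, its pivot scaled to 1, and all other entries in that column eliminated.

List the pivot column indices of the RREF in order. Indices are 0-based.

pivot columns: 0, 1, 2, 3

pivot(0,0)=4: scale R0 → (1, 2, 0, 3, 2)
  clear (1,0): R1 −= (2)R0 → (0, 1, 3, 1, 4)
  clear (2,0): R2 −= (2)R0 → (0, 3, 1, 3, 2)
  clear (3,0): R3 −= (3)R0 → (0, 2, 3, 3, 1)
pivot(1,1)=1: scale R1 → (0, 1, 3, 1, 4)
  clear (0,1): R0 −= (2)R1 → (1, 0, 4, 1, 4)
  clear (2,1): R2 −= (3)R1 → (0, 0, 2, 0, 0)
  clear (3,1): R3 −= (2)R1 → (0, 0, 2, 1, 3)
pivot(2,2)=2: scale R2 → (0, 0, 1, 0, 0)
  clear (0,2): R0 −= (4)R2 → (1, 0, 0, 1, 4)
  clear (1,2): R1 −= (3)R2 → (0, 1, 0, 1, 4)
  clear (3,2): R3 −= (2)R2 → (0, 0, 0, 1, 3)
pivot(3,3)=1: scale R3 → (0, 0, 0, 1, 3)
  clear (0,3): R0 −= (1)R3 → (1, 0, 0, 0, 1)
  clear (1,3): R1 −= (1)R3 → (0, 1, 0, 0, 1)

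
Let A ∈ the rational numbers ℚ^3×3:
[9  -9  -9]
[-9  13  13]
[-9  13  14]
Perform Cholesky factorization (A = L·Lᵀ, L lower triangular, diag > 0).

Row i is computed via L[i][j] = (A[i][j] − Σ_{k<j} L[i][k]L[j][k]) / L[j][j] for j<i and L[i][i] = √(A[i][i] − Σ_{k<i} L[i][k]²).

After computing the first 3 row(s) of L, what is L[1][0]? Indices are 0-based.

Step 1: L[0][0] = √(9) = 3.
  L[1][0] = (-9) / L[0][0] = -3.
Step 2: L[1][1] = √(4) = 2.
  L[2][0] = (-9) / L[0][0] = -3.
  L[2][1] = (4) / L[1][1] = 2.
Step 3: L[2][2] = √(1) = 1.

L[1][0] = -3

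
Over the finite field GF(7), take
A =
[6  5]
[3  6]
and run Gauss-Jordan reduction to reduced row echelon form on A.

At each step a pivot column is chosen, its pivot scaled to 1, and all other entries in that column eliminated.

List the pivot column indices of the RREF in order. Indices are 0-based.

step 1: normalize row 0 (÷6) = (1, 2)
  row 1: subtract 3×row0 = (0, 0)
skip col 1 (zero from row 1)

pivot columns: 0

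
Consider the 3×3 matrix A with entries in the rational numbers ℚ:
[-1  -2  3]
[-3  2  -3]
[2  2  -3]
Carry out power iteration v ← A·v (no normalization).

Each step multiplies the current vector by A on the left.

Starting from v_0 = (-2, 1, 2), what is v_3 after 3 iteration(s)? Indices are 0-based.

v_3 = (134, 2, -168)

v_0 = (-2, 1, 2).
v_1 = A·v_0 = (6, 2, -8).
v_2 = A·v_1 = (-34, 10, 40).
v_3 = A·v_2 = (134, 2, -168).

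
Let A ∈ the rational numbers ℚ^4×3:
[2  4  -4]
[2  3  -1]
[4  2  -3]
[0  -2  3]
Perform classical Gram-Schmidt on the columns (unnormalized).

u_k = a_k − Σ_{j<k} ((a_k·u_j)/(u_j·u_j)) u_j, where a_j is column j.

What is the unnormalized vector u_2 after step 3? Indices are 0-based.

Step 1: u_0 = a_0 = (2, 2, 4, 0).
Step 2: u_1 = a_1 − (11/12)·u_0 = (13/6, 7/6, -5/3, -2).
Step 3: u_2 = a_2 − (-11/12)·u_0 − (-65/77)·u_1 = (-26/77, 20/11, -57/77, 101/77).

u_2 = (-26/77, 20/11, -57/77, 101/77)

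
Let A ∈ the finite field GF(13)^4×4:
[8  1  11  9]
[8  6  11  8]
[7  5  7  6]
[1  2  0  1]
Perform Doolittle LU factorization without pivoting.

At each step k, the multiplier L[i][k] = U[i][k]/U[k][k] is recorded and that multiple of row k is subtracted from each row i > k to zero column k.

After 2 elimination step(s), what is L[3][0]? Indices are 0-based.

L[3][0] = 5

k=0: U[0][0]=8
  eliminate (1,0): mult=1, new row 1: (0, 5, 0, 12); set L[1][0]=1
  eliminate (2,0): mult=9, new row 2: (0, 9, 12, 3); set L[2][0]=9
  eliminate (3,0): mult=5, new row 3: (0, 10, 10, 8); set L[3][0]=5
k=1: U[1][1]=5
  eliminate (2,1): mult=7, new row 2: (0, 0, 12, 10); set L[2][1]=7
  eliminate (3,1): mult=2, new row 3: (0, 0, 10, 10); set L[3][1]=2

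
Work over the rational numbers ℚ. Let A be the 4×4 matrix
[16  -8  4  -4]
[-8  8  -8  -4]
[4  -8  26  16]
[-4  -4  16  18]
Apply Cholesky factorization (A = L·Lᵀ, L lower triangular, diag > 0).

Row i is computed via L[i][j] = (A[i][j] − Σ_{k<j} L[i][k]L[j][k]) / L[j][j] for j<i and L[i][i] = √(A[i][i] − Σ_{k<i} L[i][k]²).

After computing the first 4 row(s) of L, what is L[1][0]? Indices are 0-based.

L[1][0] = -2

Step 1: L[0][0] = √(16) = 4.
  L[1][0] = (-8) / L[0][0] = -2.
Step 2: L[1][1] = √(4) = 2.
  L[2][0] = (4) / L[0][0] = 1.
  L[2][1] = (-6) / L[1][1] = -3.
Step 3: L[2][2] = √(16) = 4.
  L[3][0] = (-4) / L[0][0] = -1.
  L[3][1] = (-6) / L[1][1] = -3.
  L[3][2] = (8) / L[2][2] = 2.
Step 4: L[3][3] = √(4) = 2.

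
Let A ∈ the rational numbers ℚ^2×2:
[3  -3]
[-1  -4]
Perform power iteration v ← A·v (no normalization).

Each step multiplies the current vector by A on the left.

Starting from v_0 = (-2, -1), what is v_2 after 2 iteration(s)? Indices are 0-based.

v_2 = (-27, -21)

v_0 = (-2, -1).
v_1 = A·v_0 = (-3, 6).
v_2 = A·v_1 = (-27, -21).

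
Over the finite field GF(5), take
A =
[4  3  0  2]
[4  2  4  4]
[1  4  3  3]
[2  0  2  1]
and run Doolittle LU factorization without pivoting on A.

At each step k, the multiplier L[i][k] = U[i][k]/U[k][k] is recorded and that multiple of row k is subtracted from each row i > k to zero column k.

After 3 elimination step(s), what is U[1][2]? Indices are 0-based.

U[1][2] = 4

[col 0] pivot 4
  R1 -= 1*R0 → (0, 4, 4, 2)  (L[1][0] := 1)
  R2 -= 4*R0 → (0, 2, 3, 0)  (L[2][0] := 4)
  R3 -= 3*R0 → (0, 1, 2, 0)  (L[3][0] := 3)
[col 1] pivot 4
  R2 -= 3*R1 → (0, 0, 1, 4)  (L[2][1] := 3)
  R3 -= 4*R1 → (0, 0, 1, 2)  (L[3][1] := 4)
[col 2] pivot 1
  R3 -= 1*R2 → (0, 0, 0, 3)  (L[3][2] := 1)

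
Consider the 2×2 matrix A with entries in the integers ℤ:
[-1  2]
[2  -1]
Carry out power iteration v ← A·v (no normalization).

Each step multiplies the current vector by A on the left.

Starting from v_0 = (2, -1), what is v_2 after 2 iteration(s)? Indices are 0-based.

v_2 = (14, -13)

v_0 = (2, -1).
v_1 = A·v_0 = (-4, 5).
v_2 = A·v_1 = (14, -13).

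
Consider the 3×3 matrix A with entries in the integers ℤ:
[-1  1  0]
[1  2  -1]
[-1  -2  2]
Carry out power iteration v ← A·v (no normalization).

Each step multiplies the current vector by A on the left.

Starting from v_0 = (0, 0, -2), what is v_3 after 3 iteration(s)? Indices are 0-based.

v_3 = (6, 30, -42)

v_0 = (0, 0, -2).
v_1 = A·v_0 = (0, 2, -4).
v_2 = A·v_1 = (2, 8, -12).
v_3 = A·v_2 = (6, 30, -42).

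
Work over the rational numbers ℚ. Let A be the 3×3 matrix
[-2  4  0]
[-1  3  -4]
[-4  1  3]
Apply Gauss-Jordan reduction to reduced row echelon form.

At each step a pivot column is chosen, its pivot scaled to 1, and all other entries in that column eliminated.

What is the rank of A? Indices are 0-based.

rank = 3

[1] R0 /= -2  ⇒  (1, -2, 0)
     R1 -= -1·R0  ⇒  (0, 1, -4)
     R2 -= -4·R0  ⇒  (0, -7, 3)
[2] R1 /= 1  ⇒  (0, 1, -4)
     R0 -= -2·R1  ⇒  (1, 0, -8)
     R2 -= -7·R1  ⇒  (0, 0, -25)
[3] R2 /= -25  ⇒  (0, 0, 1)
     R0 -= -8·R2  ⇒  (1, 0, 0)
     R1 -= -4·R2  ⇒  (0, 1, 0)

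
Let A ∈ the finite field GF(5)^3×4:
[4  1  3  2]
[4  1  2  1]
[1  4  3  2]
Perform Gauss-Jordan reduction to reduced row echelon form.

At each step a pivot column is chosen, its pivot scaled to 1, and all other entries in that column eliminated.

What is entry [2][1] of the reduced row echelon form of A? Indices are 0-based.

M[2][1] = 0

step 1: normalize row 0 (÷4) = (1, 4, 2, 3)
  row 1: subtract 4×row0 = (0, 0, 4, 4)
  row 2: subtract 1×row0 = (0, 0, 1, 4)
skip col 1 (zero from row 1)
step 2: normalize row 1 (÷4) = (0, 0, 1, 1)
  row 0: subtract 2×row1 = (1, 4, 0, 1)
  row 2: subtract 1×row1 = (0, 0, 0, 3)
step 3: normalize row 2 (÷3) = (0, 0, 0, 1)
  row 0: subtract 1×row2 = (1, 4, 0, 0)
  row 1: subtract 1×row2 = (0, 0, 1, 0)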